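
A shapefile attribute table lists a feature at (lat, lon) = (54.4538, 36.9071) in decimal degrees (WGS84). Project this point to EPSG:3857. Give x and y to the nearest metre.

x 4108480 m, y 7256573 m

Web Mercator is spherical with R = a = 6378137 m.
x = R·λ = 6378137 × 0.644150412 = 4108479.579 m.
y = R·ln tan(π/4 + φ/2) = 6378137 × 1.137726170 = 7256573.380 m.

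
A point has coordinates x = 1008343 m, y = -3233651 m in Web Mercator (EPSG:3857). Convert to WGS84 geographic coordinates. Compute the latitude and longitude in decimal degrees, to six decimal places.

R = 6378137 m. λ = x/R = 9.05809929°.
φ = 2·arctan(exp(y/R)) − 90° = 2·arctan(0.60231) − 90° = -27.87839648°.

lat -27.878396°, lon 9.058099°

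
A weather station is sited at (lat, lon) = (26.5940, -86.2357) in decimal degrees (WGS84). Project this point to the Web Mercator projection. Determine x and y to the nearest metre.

x -9599714 m, y 3072838 m

Web Mercator is spherical with R = a = 6378137 m.
x = R·λ = 6378137 × -1.505096898 = -9599714.212 m.
y = R·ln tan(π/4 + φ/2) = 6378137 × 0.481776786 = 3072838.342 m.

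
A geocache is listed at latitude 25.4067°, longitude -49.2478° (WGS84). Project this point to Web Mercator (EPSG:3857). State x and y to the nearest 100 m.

x -5482200 m, y 2925800 m

Web Mercator is spherical with R = a = 6378137 m.
x = R·λ = 6378137 × -0.859536259 = -5482240.019 m.
y = R·ln tan(π/4 + φ/2) = 6378137 × 0.458720443 = 2925781.833 m.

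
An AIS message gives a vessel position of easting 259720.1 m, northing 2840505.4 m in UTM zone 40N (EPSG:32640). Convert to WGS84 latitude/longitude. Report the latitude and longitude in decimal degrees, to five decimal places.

Zone 40N: λ₀ = 57°, k₀ = 0.9996, false easting 500000 m.
Meridian distance M = (N − FN)/k₀ = 2841642.1 m.
Inverse transverse Mercator on WGS84 gives φ = 25.66270016°, λ = 54.60629957°.

lat 25.66270°, lon 54.60630°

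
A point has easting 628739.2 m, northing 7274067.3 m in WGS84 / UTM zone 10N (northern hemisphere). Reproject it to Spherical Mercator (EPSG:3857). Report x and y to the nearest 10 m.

Unproject from UTM 10N (λ₀ = -123°) → φ = 65.56309960°, λ = -120.21039922°.
Web Mercator (R = 6378137 m): x = -13381760.430 m, y = 9758282.198 m.

x -13381760 m, y 9758280 m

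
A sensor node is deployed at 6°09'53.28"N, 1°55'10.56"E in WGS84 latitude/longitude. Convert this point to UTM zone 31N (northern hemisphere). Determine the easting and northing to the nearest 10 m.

E 380460 m, N 681540 m

Zone 31 central meridian λ₀ = 6×31 − 183 = 3°; Δλ = -1.0804°.
Transverse Mercator on WGS84 with k₀ = 0.9996 gives E = 380462.174 m, N = 681543.014 m.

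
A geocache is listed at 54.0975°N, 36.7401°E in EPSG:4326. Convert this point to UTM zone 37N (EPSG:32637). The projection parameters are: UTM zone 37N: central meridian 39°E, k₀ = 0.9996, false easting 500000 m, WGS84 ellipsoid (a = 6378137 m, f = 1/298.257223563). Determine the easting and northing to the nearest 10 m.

Zone 37 central meridian λ₀ = 6×37 − 183 = 39°; Δλ = -2.2599°.
Transverse Mercator on WGS84 with k₀ = 0.9996 gives E = 352222.902 m, N = 5996730.847 m.

E 352220 m, N 5996730 m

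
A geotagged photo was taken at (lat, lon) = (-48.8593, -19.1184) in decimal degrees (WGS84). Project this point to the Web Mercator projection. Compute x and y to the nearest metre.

Web Mercator is spherical with R = a = 6378137 m.
x = R·λ = 6378137 × -0.333679028 = -2128250.553 m.
y = R·ln tan(π/4 + φ/2) = 6378137 × -0.980070071 = -6251021.182 m.

x -2128251 m, y -6251021 m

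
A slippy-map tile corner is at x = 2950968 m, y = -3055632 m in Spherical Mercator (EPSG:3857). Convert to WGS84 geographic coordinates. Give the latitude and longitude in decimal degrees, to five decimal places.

lat -26.45570°, lon 26.50900°

R = 6378137 m. λ = x/R = 26.50899657°.
φ = 2·arctan(exp(y/R)) − 90° = 2·arctan(0.61935) − 90° = -26.45570248°.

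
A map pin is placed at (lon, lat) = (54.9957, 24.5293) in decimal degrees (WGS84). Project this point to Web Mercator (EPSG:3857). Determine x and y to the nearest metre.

Web Mercator is spherical with R = a = 6378137 m.
x = R·λ = 6378137 × 0.959856039 = 6122093.320 m.
y = R·ln tan(π/4 + φ/2) = 6378137 × 0.441828005 = 2818039.546 m.

x 6122093 m, y 2818040 m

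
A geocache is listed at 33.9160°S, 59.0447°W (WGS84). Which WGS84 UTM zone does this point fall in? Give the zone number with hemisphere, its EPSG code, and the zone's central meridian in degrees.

Zone 21S (EPSG:32721), central meridian -57°

UTM zone = ⌊(λ + 180)/6⌋ + 1; -59.0447° ∈ [-60°, -54°) → zone 21.
Hemisphere: S (φ < 0).
Central meridian λ₀ = 6×21 − 183 = -57°.
EPSG code: 32721.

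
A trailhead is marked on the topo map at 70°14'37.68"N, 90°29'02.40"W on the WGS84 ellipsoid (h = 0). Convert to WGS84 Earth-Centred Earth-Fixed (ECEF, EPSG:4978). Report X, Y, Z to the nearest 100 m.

WGS84: a = 6378137 m, e² = 0.006694380; N(φ) = a/√(1−e²sin²φ) = 6397131.103 m.
X = (N+h)·cosφ·cosλ = -18265.996 m; Y = (N+h)·cosφ·sinλ = -2162271.900 m; Z = (N(1−e²)+h)·sinφ = 5980288.274 m.

X -18300 m, Y -2162300 m, Z 5980300 m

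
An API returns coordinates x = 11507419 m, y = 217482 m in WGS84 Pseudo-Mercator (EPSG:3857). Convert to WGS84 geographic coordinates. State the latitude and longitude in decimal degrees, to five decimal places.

lat 1.95330°, lon 103.37290°

R = 6378137 m. λ = x/R = 103.37290368°.
φ = 2·arctan(exp(y/R)) − 90° = 2·arctan(1.03469) − 90° = 1.95329557°.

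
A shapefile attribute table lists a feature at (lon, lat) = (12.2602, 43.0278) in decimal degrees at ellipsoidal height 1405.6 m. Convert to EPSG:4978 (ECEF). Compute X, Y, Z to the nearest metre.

WGS84: a = 6378137 m, e² = 0.006694380; N(φ) = a/√(1−e²sin²φ) = 6388100.440 m.
X = (N+h)·cosφ·cosλ = 4564346.877 m; Y = (N+h)·cosφ·sinλ = 991867.752 m; Z = (N(1−e²)+h)·sinφ = 4330719.066 m.

X 4564347 m, Y 991868 m, Z 4330719 m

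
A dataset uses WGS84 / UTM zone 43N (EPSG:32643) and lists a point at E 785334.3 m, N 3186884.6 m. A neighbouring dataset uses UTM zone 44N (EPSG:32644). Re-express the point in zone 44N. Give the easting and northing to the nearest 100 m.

E 199500 m, N 3187300 m

UTM 43N → geographic: φ = 28.77789996°, λ = 77.92260025°.
UTM 44N (λ₀ = 81°) forward: E = 199544.926 m, N = 3187266.101 m.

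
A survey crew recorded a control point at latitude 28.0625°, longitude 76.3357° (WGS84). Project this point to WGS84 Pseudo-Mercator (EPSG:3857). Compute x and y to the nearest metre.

Web Mercator is spherical with R = a = 6378137 m.
x = R·λ = 6378137 × 1.332309302 = 8497651.253 m.
y = R·ln tan(π/4 + φ/2) = 6378137 × 0.510628087 = 3256855.897 m.

x 8497651 m, y 3256856 m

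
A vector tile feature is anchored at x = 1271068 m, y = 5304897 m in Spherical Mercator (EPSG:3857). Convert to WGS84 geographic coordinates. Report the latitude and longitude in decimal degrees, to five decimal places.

R = 6378137 m. λ = x/R = 11.41819812°.
φ = 2·arctan(exp(y/R)) − 90° = 2·arctan(2.29729) − 90° = 42.95350165°.

lat 42.95350°, lon 11.41820°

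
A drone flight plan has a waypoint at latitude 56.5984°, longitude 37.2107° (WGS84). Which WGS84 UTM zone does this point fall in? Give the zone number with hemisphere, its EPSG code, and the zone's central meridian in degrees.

Zone 37N (EPSG:32637), central meridian 39°

UTM zone = ⌊(λ + 180)/6⌋ + 1; 37.2107° ∈ [36°, 42°) → zone 37.
Hemisphere: N (φ ≥ 0).
Central meridian λ₀ = 6×37 − 183 = 39°.
EPSG code: 32637.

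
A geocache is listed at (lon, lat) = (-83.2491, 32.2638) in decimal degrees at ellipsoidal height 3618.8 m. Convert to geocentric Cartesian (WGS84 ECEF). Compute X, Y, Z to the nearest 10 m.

WGS84: a = 6378137 m, e² = 0.006694380; N(φ) = a/√(1−e²sin²φ) = 6384229.322 m.
X = (N+h)·cosφ·cosλ = 634969.532 m; Y = (N+h)·cosφ·sinλ = -5364108.612 m; Z = (N(1−e²)+h)·sinφ = 3387135.011 m.

X 634970 m, Y -5364110 m, Z 3387140 m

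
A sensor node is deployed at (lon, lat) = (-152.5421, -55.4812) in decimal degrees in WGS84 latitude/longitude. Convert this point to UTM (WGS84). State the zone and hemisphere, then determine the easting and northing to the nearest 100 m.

Longitude -152.5421° lies in the 6° band [-156°, -150°), giving zone 5; latitude is south of the equator, so 5S.
Zone 5 central meridian λ₀ = 6×5 − 183 = -153°; Δλ = +0.4579°.
Transverse Mercator on WGS84 with k₀ = 0.9996 gives E = 528939.489 m, N = 3851563.715 m.

Zone 5S: E 528900 m, N 3851600 m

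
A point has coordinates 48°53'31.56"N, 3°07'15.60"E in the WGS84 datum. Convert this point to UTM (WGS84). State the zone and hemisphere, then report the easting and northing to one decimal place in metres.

Longitude 3.1210° lies in the 6° band [0°, 6°), giving zone 31; latitude is north of the equator, so 31N.
Zone 31 central meridian λ₀ = 6×31 − 183 = 3°; Δλ = +0.1210°.
Transverse Mercator on WGS84 with k₀ = 0.9996 gives E = 508869.346 m, N = 5415468.220 m.

Zone 31N: E 508869.3 m, N 5415468.2 m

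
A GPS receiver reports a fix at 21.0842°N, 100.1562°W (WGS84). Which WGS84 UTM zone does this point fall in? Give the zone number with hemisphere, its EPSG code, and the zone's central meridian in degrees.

Zone 14N (EPSG:32614), central meridian -99°

UTM zone = ⌊(λ + 180)/6⌋ + 1; -100.1562° ∈ [-102°, -96°) → zone 14.
Hemisphere: N (φ ≥ 0).
Central meridian λ₀ = 6×14 − 183 = -99°.
EPSG code: 32614.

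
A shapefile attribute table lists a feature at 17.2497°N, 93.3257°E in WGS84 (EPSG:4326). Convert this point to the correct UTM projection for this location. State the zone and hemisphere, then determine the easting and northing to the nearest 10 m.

Longitude 93.3257° lies in the 6° band [90°, 96°), giving zone 46; latitude is north of the equator, so 46N.
Zone 46 central meridian λ₀ = 6×46 − 183 = 93°; Δλ = +0.3257°.
Transverse Mercator on WGS84 with k₀ = 0.9996 gives E = 534622.480 m, N = 1907207.616 m.

Zone 46N: E 534620 m, N 1907210 m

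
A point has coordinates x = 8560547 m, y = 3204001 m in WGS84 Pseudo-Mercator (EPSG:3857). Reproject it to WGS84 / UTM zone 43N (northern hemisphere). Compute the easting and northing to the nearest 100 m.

E 687500 m, N 3059100 m

Web Mercator inverse (R = 6378137 m) → φ = 27.64270269°, λ = 76.90070211°.
UTM 43N forward: E = 687514.334 m, N = 3059067.109 m.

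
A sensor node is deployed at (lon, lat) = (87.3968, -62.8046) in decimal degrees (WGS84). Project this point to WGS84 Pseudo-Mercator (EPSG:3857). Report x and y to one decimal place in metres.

x 9728967.3 m, y -9052497.9 m

Web Mercator is spherical with R = a = 6378137 m.
x = R·λ = 6378137 × 1.525361916 = 9728967.273 m.
y = R·ln tan(π/4 + φ/2) = 6378137 × -1.419301268 = -9052497.929 m.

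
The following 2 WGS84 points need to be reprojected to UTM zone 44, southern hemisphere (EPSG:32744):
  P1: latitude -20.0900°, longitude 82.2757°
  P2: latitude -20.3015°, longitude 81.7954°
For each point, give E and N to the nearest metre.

P1: E 633377 m, N 7778049 m; P2: E 583045 m, N 7754954 m

UTM zone 44S: λ₀ = 81°, k₀ = 0.9996.
P1 (-20.0900°, 82.2757°) → (633377.360, 7778049.148) m.
P2 (-20.3015°, 81.7954°) → (583045.476, 7754954.123) m.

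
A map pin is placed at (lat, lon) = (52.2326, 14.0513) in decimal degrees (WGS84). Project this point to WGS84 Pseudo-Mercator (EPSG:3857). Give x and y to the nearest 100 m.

x 1564200 m, y 6842300 m

Web Mercator is spherical with R = a = 6378137 m.
x = R·λ = 6378137 × 0.245241449 = 1564183.561 m.
y = R·ln tan(π/4 + φ/2) = 6378137 × 1.072772861 = 6842292.280 m.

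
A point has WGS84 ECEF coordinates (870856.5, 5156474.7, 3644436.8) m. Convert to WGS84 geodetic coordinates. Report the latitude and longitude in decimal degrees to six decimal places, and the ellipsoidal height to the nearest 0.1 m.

lat 35.053300°, lon 80.414000°, h 3008.1 m

λ = atan2(Y, X) = 80.41399955°; p = √(X²+Y²) = 5229495.4 m.
Bowring's method on WGS84 (a = 6378137 m, b = 6356752.314 m) gives φ = 35.05330020°, h = 3008.114 m.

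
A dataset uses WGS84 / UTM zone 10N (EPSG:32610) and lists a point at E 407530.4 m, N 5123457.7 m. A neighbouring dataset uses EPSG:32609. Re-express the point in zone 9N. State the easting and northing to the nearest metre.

E 869938 m, N 5133967 m

UTM 10N → geographic: φ = 46.25840017°, λ = -124.19980019°.
UTM 9N (λ₀ = -129°) forward: E = 869937.733 m, N = 5133966.797 m.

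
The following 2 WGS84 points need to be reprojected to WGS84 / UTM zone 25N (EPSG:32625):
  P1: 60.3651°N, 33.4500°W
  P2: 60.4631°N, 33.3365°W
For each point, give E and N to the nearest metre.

P1: E 475177 m, N 6692157 m; P2: E 481494 m, N 6703035 m

UTM zone 25N: λ₀ = -33°, k₀ = 0.9996.
P1 (60.3651°, -33.4500°) → (475177.250, 6692157.404) m.
P2 (60.4631°, -33.3365°) → (481493.801, 6703034.680) m.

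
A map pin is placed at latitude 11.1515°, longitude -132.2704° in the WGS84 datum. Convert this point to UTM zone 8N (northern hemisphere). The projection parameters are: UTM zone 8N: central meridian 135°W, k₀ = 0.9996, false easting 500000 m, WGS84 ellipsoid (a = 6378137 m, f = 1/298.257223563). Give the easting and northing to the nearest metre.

Zone 8 central meridian λ₀ = 6×8 − 183 = -135°; Δλ = +2.7296°.
Transverse Mercator on WGS84 with k₀ = 0.9996 gives E = 798143.742 m, N = 1234105.242 m.

E 798144 m, N 1234105 m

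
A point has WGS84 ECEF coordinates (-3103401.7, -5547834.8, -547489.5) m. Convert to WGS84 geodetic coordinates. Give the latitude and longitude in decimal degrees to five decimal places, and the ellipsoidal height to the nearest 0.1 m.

λ = atan2(Y, X) = -119.22220017°; p = √(X²+Y²) = 6356852.5 m.
Bowring's method on WGS84 (a = 6378137 m, b = 6356752.314 m) gives φ = -4.95550015°, h = 2406.644 m.

lat -4.95550°, lon -119.22220°, h 2406.6 m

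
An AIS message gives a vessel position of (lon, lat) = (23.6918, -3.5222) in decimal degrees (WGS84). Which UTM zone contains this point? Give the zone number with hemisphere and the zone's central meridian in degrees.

UTM zone = ⌊(λ + 180)/6⌋ + 1; 23.6918° ∈ [18°, 24°) → zone 34.
Hemisphere: S (φ < 0).
Central meridian λ₀ = 6×34 − 183 = 21°.

Zone 34S, central meridian 21°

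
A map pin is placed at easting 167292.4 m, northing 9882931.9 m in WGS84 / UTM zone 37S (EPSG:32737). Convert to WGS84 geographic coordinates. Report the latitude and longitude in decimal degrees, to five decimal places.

lat -1.05770°, lon 36.01090°

Zone 37S: λ₀ = 39°, k₀ = 0.9996, false easting 500000 m, false northing 10000000 m.
Meridian distance M = (N − FN)/k₀ = -117114.9 m.
Inverse transverse Mercator on WGS84 gives φ = -1.05770022°, λ = 36.01089970°.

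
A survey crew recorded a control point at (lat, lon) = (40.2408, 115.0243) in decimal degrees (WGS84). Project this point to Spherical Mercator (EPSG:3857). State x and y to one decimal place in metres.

Web Mercator is spherical with R = a = 6378137 m.
x = R·λ = 6378137 × 2.007552755 = 12804446.505 m.
y = R·ln tan(π/4 + φ/2) = 6378137 × 0.768405669 = 4900996.629 m.

x 12804446.5 m, y 4900996.6 m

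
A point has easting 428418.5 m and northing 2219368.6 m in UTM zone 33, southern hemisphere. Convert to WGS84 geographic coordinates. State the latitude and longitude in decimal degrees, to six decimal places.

Zone 33S: λ₀ = 15°, k₀ = 0.9996, false easting 500000 m, false northing 10000000 m.
Meridian distance M = (N − FN)/k₀ = -7783744.9 m.
Inverse transverse Mercator on WGS84 gives φ = -70.12240030°, λ = 13.11339879°.

lat -70.122400°, lon 13.113399°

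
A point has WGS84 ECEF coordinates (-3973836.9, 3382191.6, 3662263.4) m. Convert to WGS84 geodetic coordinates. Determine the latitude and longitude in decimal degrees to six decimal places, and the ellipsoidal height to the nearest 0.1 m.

lat 35.242700°, lon 139.598400°, h 4112.3 m

λ = atan2(Y, X) = 139.59840037°; p = √(X²+Y²) = 5218294.7 m.
Bowring's method on WGS84 (a = 6378137 m, b = 6356752.314 m) gives φ = 35.24269983°, h = 4112.261 m.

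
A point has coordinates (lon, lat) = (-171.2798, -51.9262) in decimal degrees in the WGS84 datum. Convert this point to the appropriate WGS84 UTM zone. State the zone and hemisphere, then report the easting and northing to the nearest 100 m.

Zone 2S: E 480800 m, N 4247100 m

Longitude -171.2798° lies in the 6° band [-174°, -168°), giving zone 2; latitude is south of the equator, so 2S.
Zone 2 central meridian λ₀ = 6×2 − 183 = -171°; Δλ = -0.2798°.
Transverse Mercator on WGS84 with k₀ = 0.9996 gives E = 480760.025 m, N = 4247132.999 m.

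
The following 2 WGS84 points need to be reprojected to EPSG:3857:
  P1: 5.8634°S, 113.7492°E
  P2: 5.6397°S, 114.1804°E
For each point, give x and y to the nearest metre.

Web Mercator: x = R·λ, y = R·ln tan(π/4+φ/2), R = 6378137 m.
P1 (-5.8634°, 113.7492°) → (12662503.022, -653852.955) m.
P2 (-5.6397°, 114.1804°) → (12710503.987, -628824.772) m.

P1: x 12662503 m, y -653853 m; P2: x 12710504 m, y -628825 m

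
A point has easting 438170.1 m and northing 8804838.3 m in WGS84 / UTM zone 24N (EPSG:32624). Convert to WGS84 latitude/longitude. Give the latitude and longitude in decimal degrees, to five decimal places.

lat 79.29820°, lon -41.98380°

Zone 24N: λ₀ = -39°, k₀ = 0.9996, false easting 500000 m.
Meridian distance M = (N − FN)/k₀ = 8808361.6 m.
Inverse transverse Mercator on WGS84 gives φ = 79.29820042°, λ = -41.98380048°.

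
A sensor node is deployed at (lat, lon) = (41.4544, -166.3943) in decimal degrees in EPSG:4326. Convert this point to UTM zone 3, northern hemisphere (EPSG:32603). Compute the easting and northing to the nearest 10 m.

Zone 3 central meridian λ₀ = 6×3 − 183 = -165°; Δλ = -1.3943°.
Transverse Mercator on WGS84 with k₀ = 0.9996 gives E = 383544.822 m, N = 4590139.939 m.

E 383540 m, N 4590140 m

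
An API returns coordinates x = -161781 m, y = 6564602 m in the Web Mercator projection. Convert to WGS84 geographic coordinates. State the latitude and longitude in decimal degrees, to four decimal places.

lat 50.6784°, lon -1.4533°

R = 6378137 m. λ = x/R = -1.45330345°.
φ = 2·arctan(exp(y/R)) − 90° = 2·arctan(2.79892) − 90° = 50.67839795°.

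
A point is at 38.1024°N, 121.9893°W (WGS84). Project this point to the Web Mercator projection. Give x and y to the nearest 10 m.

Web Mercator is spherical with R = a = 6378137 m.
x = R·λ = 6378137 × -2.129114937 = -13579786.758 m.
y = R·ln tan(π/4 + φ/2) = 6378137 × 0.720257595 = 4593901.615 m.

x -13579790 m, y 4593900 m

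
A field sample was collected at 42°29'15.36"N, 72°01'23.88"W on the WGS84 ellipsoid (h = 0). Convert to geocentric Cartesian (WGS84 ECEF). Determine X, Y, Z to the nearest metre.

WGS84: a = 6378137 m, e² = 0.006694380; N(φ) = a/√(1−e²sin²φ) = 6387898.844 m.
X = (N+h)·cosφ·cosλ = 1453829.434 m; Y = (N+h)·cosφ·sinλ = -4480625.976 m; Z = (N(1−e²)+h)·sinφ = 4285699.083 m.

X 1453829 m, Y -4480626 m, Z 4285699 m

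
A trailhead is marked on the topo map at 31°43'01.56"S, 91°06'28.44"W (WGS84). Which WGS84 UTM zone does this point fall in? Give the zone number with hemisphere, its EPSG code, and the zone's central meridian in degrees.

Zone 15S (EPSG:32715), central meridian -93°

UTM zone = ⌊(λ + 180)/6⌋ + 1; -91.1079° ∈ [-96°, -90°) → zone 15.
Hemisphere: S (φ < 0).
Central meridian λ₀ = 6×15 − 183 = -93°.
EPSG code: 32715.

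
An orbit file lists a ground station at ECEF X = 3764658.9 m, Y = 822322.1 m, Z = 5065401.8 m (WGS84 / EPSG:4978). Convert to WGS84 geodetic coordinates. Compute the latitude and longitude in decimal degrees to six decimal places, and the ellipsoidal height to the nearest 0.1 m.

lat 52.923800°, lon 12.321700°, h -42.4 m

λ = atan2(Y, X) = 12.32169996°; p = √(X²+Y²) = 3853423.2 m.
Bowring's method on WGS84 (a = 6378137 m, b = 6356752.314 m) gives φ = 52.92379982°, h = -42.393 m.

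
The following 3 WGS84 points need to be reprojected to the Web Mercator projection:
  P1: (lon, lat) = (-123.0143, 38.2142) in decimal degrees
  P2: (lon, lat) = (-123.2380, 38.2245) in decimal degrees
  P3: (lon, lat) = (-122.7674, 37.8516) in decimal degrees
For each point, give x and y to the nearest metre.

P1: x -13693889 m, y 4609729 m; P2: x -13718791 m, y 4611189 m; P3: x -13666404 m, y 4558483 m

Web Mercator: x = R·λ, y = R·ln tan(π/4+φ/2), R = 6378137 m.
P1 (38.2142°, -123.0143°) → (-13693889.236, 4609729.437) m.
P2 (38.2245°, -123.2380°) → (-13718791.406, 4611188.858) m.
P3 (37.8516°, -122.7674°) → (-13666404.454, 4558483.029) m.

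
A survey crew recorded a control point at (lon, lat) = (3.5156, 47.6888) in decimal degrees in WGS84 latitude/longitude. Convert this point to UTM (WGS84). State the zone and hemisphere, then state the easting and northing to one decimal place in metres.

Longitude 3.5156° lies in the 6° band [0°, 6°), giving zone 31; latitude is north of the equator, so 31N.
Zone 31 central meridian λ₀ = 6×31 − 183 = 3°; Δλ = +0.5156°.
Transverse Mercator on WGS84 with k₀ = 0.9996 gives E = 538692.131 m, N = 5281841.323 m.

Zone 31N: E 538692.1 m, N 5281841.3 m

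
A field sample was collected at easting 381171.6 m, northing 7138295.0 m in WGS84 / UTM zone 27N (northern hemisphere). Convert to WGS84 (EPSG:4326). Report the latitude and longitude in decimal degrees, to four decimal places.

Zone 27N: λ₀ = -21°, k₀ = 0.9996, false easting 500000 m.
Meridian distance M = (N − FN)/k₀ = 7141151.5 m.
Inverse transverse Mercator on WGS84 gives φ = 64.34980008°, λ = -23.46069921°.

lat 64.3498°, lon -23.4607°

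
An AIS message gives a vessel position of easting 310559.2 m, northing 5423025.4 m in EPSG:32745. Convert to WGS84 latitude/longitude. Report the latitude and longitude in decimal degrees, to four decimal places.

Zone 45S: λ₀ = 87°, k₀ = 0.9996, false easting 500000 m, false northing 10000000 m.
Meridian distance M = (N − FN)/k₀ = -4578806.1 m.
Inverse transverse Mercator on WGS84 gives φ = -41.32200000°, λ = 84.73649958°.

lat -41.3220°, lon 84.7365°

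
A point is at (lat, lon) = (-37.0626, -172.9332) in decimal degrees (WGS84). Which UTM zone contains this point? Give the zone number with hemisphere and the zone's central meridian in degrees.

UTM zone = ⌊(λ + 180)/6⌋ + 1; -172.9332° ∈ [-174°, -168°) → zone 2.
Hemisphere: S (φ < 0).
Central meridian λ₀ = 6×2 − 183 = -171°.

Zone 2S, central meridian -171°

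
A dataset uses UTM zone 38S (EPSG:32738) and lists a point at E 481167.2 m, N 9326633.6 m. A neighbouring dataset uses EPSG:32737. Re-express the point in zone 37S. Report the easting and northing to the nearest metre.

UTM 38S → geographic: φ = -6.09190019°, λ = 44.82979988°.
UTM 37S (λ₀ = 39°) forward: E = 1146169.868 m, N = 9323138.769 m.

E 1146170 m, N 9323139 m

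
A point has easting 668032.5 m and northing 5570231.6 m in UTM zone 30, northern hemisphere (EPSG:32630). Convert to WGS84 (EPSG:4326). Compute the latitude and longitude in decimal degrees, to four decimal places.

Zone 30N: λ₀ = -3°, k₀ = 0.9996, false easting 500000 m.
Meridian distance M = (N − FN)/k₀ = 5572460.6 m.
Inverse transverse Mercator on WGS84 gives φ = 50.26029978°, λ = -0.64250046°.

lat 50.2603°, lon -0.6425°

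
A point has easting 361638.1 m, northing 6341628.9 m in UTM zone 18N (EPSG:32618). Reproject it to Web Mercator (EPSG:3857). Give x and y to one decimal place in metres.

Unproject from UTM 18N (λ₀ = -75°) → φ = 57.19690039°, λ = -77.28999981°.
Web Mercator (R = 6378137 m): x = -8603883.422 m, y = 7800470.344 m.

x -8603883.4 m, y 7800470.3 m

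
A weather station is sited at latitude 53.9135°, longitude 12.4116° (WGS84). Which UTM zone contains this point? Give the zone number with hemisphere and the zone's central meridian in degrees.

Zone 33N, central meridian 15°

UTM zone = ⌊(λ + 180)/6⌋ + 1; 12.4116° ∈ [12°, 18°) → zone 33.
Hemisphere: N (φ ≥ 0).
Central meridian λ₀ = 6×33 − 183 = 15°.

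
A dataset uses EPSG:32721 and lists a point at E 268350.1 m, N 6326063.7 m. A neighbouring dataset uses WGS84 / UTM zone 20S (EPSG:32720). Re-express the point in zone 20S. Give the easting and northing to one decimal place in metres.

E 827819.8 m, N 6323305.3 m

UTM 21S → geographic: φ = -33.17950013°, λ = -59.48450029°.
UTM 20S (λ₀ = -63°) forward: E = 827819.829 m, N = 6323305.331 m.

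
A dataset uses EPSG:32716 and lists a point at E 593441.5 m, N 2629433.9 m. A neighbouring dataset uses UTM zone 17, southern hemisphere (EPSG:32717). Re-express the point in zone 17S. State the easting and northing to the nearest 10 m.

E 325930 m, N 2625560 m

UTM 16S → geographic: φ = -66.44040025°, λ = -84.90470026°.
UTM 17S (λ₀ = -81°) forward: E = 325932.245 m, N = 2625560.565 m.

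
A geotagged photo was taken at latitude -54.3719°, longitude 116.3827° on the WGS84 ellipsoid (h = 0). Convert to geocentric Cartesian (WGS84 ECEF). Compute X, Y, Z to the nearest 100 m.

WGS84: a = 6378137 m, e² = 0.006694380; N(φ) = a/√(1−e²sin²φ) = 6392288.462 m.
X = (N+h)·cosφ·cosλ = -1654657.119 m; Y = (N+h)·cosφ·sinλ = 3335813.799 m; Z = (N(1−e²)+h)·sinφ = -5160966.704 m.

X -1654700 m, Y 3335800 m, Z -5161000 m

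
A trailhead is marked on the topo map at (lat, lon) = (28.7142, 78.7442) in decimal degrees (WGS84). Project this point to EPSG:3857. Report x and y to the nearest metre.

x 8765764 m, y 3339320 m

Web Mercator is spherical with R = a = 6378137 m.
x = R·λ = 6378137 × 1.374345557 = 8765764.247 m.
y = R·ln tan(π/4 + φ/2) = 6378137 × 0.523557294 = 3339320.145 m.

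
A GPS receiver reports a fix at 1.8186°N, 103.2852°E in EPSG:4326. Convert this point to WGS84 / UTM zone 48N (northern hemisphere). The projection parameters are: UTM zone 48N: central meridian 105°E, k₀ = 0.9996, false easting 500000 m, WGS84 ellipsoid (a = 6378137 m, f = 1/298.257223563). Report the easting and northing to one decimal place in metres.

E 309252.5 m, N 201101.2 m

Zone 48 central meridian λ₀ = 6×48 − 183 = 105°; Δλ = -1.7148°.
Transverse Mercator on WGS84 with k₀ = 0.9996 gives E = 309252.549 m, N = 201101.226 m.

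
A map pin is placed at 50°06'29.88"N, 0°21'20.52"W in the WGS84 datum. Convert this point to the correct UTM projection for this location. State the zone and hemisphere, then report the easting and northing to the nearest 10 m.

Zone 30N: E 689070 m, N 5554020 m

Longitude -0.3557° lies in the 6° band [-6°, 0°), giving zone 30; latitude is north of the equator, so 30N.
Zone 30 central meridian λ₀ = 6×30 − 183 = -3°; Δλ = +2.6443°.
Transverse Mercator on WGS84 with k₀ = 0.9996 gives E = 689071.343 m, N = 5554020.729 m.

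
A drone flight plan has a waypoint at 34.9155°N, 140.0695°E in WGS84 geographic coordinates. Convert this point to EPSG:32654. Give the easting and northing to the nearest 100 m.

Zone 54 central meridian λ₀ = 6×54 − 183 = 141°; Δλ = -0.9305°.
Transverse Mercator on WGS84 with k₀ = 0.9996 gives E = 415001.840 m, N = 3864067.468 m.

E 415000 m, N 3864100 m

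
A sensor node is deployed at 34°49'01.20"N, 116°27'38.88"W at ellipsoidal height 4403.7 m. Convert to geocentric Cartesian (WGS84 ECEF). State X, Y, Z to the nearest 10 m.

WGS84: a = 6378137 m, e² = 0.006694380; N(φ) = a/√(1−e²sin²φ) = 6385107.964 m.
X = (N+h)·cosφ·cosλ = -2337389.741 m; Y = (N+h)·cosφ·sinλ = -4696121.881 m; Z = (N(1−e²)+h)·sinφ = 3623732.389 m.

X -2337390 m, Y -4696120 m, Z 3623730 m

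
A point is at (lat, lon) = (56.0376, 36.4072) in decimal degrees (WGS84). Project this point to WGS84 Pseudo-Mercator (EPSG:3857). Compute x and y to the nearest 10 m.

x 4052830 m, y 7565900 m

Web Mercator is spherical with R = a = 6378137 m.
x = R·λ = 6378137 × 0.635425511 = 4052830.965 m.
y = R·ln tan(π/4 + φ/2) = 6378137 × 1.186224817 = 7565904.397 m.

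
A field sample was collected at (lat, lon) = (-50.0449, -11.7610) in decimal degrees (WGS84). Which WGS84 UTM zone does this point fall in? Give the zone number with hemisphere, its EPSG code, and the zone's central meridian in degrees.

Zone 29S (EPSG:32729), central meridian -9°

UTM zone = ⌊(λ + 180)/6⌋ + 1; -11.7610° ∈ [-12°, -6°) → zone 29.
Hemisphere: S (φ < 0).
Central meridian λ₀ = 6×29 − 183 = -9°.
EPSG code: 32729.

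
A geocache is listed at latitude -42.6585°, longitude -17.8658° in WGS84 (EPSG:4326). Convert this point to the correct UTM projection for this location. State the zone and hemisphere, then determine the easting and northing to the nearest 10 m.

Longitude -17.8658° lies in the 6° band [-18°, -12°), giving zone 28; latitude is south of the equator, so 28S.
Zone 28 central meridian λ₀ = 6×28 − 183 = -15°; Δλ = -2.8658°.
Transverse Mercator on WGS84 with k₀ = 0.9996 gives E = 265115.766 m, N = 5273124.820 m.

Zone 28S: E 265120 m, N 5273120 m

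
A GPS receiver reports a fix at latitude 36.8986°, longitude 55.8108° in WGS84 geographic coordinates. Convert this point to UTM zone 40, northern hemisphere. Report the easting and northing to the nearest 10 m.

Zone 40 central meridian λ₀ = 6×40 − 183 = 57°; Δλ = -1.1892°.
Transverse Mercator on WGS84 with k₀ = 0.9996 gives E = 394047.178 m, N = 4084284.060 m.

E 394050 m, N 4084280 m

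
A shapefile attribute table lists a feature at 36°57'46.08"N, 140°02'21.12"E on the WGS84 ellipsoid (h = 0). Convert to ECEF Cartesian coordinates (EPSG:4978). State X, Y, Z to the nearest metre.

X -3910967 m, Y 3277134 m, Z 3814095 m

WGS84: a = 6378137 m, e² = 0.006694380; N(φ) = a/√(1−e²sin²φ) = 6385869.869 m.
X = (N+h)·cosφ·cosλ = -3910966.838 m; Y = (N+h)·cosφ·sinλ = 3277133.712 m; Z = (N(1−e²)+h)·sinφ = 3814095.303 m.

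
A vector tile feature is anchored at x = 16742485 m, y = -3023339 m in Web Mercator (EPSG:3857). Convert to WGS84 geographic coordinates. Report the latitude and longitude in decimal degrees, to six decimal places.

lat -26.195696°, lon 150.400302°

R = 6378137 m. λ = x/R = 150.40030170°.
φ = 2·arctan(exp(y/R)) − 90° = 2·arctan(0.62250) − 90° = -26.19569609°.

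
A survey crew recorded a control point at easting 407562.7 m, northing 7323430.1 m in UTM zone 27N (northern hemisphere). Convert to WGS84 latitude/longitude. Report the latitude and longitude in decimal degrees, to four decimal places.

Zone 27N: λ₀ = -21°, k₀ = 0.9996, false easting 500000 m.
Meridian distance M = (N − FN)/k₀ = 7326360.6 m.
Inverse transverse Mercator on WGS84 gives φ = 66.01810001°, λ = -23.03839896°.

lat 66.0181°, lon -23.0384°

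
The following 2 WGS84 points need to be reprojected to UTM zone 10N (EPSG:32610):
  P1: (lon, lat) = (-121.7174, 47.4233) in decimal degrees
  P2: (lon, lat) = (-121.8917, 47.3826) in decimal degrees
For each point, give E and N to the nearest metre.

P1: E 596737 m, N 5253003 m; P2: E 583655 m, N 5248278 m

UTM zone 10N: λ₀ = -123°, k₀ = 0.9996.
P1 (47.4233°, -121.7174°) → (596736.932, 5253003.026) m.
P2 (47.3826°, -121.8917°) → (583655.347, 5248277.928) m.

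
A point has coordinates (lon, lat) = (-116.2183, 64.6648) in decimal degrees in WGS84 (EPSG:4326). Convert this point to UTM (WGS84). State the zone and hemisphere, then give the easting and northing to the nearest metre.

Zone 11N: E 537323 m, N 7171328 m

Longitude -116.2183° lies in the 6° band [-120°, -114°), giving zone 11; latitude is north of the equator, so 11N.
Zone 11 central meridian λ₀ = 6×11 − 183 = -117°; Δλ = +0.7817°.
Transverse Mercator on WGS84 with k₀ = 0.9996 gives E = 537322.908 m, N = 7171328.175 m.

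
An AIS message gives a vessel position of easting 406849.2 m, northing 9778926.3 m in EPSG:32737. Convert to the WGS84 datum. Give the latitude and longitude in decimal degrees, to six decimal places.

lat -1.999900°, lon 38.162400°

Zone 37S: λ₀ = 39°, k₀ = 0.9996, false easting 500000 m, false northing 10000000 m.
Meridian distance M = (N − FN)/k₀ = -221162.2 m.
Inverse transverse Mercator on WGS84 gives φ = -1.99989997°, λ = 38.16240044°.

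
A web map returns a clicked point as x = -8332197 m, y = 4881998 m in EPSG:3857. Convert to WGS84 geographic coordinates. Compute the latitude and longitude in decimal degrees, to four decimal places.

lat 40.1104°, lon -74.8494°

R = 6378137 m. λ = x/R = -74.84939915°.
φ = 2·arctan(exp(y/R)) − 90° = 2·arctan(2.14991) − 90° = 40.11039794°.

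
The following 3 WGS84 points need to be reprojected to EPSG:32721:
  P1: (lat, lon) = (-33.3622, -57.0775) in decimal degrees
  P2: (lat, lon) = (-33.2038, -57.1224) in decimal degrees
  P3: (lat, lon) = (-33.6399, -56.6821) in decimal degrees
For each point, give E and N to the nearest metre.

P1: E 492790 m, N 6308556 m; P2: E 488592 m, N 6326113 m; P3: E 529481 m, N 6277725 m

UTM zone 21S: λ₀ = -57°, k₀ = 0.9996.
P1 (-33.3622°, -57.0775°) → (492789.998, 6308555.679) m.
P2 (-33.2038°, -57.1224°) → (488592.258, 6326112.726) m.
P3 (-33.6399°, -56.6821°) → (529480.732, 6277724.721) m.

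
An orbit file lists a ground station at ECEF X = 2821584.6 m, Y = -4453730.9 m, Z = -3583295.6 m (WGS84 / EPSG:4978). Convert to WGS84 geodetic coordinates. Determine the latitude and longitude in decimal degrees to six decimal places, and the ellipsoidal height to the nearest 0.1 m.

λ = atan2(Y, X) = -57.64440049°; p = √(X²+Y²) = 5272291.6 m.
Bowring's method on WGS84 (a = 6378137 m, b = 6356752.314 m) gives φ = -34.38089991°, h = 3364.017 m.

lat -34.380900°, lon -57.644400°, h 3364.0 m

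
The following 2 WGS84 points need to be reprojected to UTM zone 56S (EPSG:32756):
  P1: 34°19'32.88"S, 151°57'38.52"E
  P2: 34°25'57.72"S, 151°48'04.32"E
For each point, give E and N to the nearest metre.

P1: E 404389 m, N 6201230 m; P2: E 389855 m, N 6189214 m

UTM zone 56S: λ₀ = 153°, k₀ = 0.9996.
P1 (-34.3258°, 151.9607°) → (404388.943, 6201229.986) m.
P2 (-34.4327°, 151.8012°) → (389854.983, 6189213.810) m.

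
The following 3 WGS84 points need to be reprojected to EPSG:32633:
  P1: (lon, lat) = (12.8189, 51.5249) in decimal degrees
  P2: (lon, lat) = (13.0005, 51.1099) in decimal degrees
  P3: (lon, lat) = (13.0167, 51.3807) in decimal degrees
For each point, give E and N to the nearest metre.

P1: E 348695 m, N 5710453 m; P2: E 360034 m, N 5663948 m; P3: E 361981 m, N 5694028 m

UTM zone 33N: λ₀ = 15°, k₀ = 0.9996.
P1 (51.5249°, 12.8189°) → (348694.610, 5710453.482) m.
P2 (51.1099°, 13.0005°) → (360033.588, 5663947.586) m.
P3 (51.3807°, 13.0167°) → (361980.655, 5694028.262) m.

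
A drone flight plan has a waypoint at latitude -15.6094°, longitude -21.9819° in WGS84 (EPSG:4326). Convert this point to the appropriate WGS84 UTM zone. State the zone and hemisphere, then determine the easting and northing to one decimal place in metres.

Zone 27S: E 394738.9 m, N 8274027.1 m

Longitude -21.9819° lies in the 6° band [-24°, -18°), giving zone 27; latitude is south of the equator, so 27S.
Zone 27 central meridian λ₀ = 6×27 − 183 = -21°; Δλ = -0.9819°.
Transverse Mercator on WGS84 with k₀ = 0.9996 gives E = 394738.879 m, N = 8274027.128 m.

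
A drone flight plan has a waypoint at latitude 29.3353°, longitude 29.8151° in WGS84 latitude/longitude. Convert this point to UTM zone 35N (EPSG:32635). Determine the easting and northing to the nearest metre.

Zone 35 central meridian λ₀ = 6×35 − 183 = 27°; Δλ = +2.8151°.
Transverse Mercator on WGS84 with k₀ = 0.9996 gives E = 773358.584 m, N = 3248426.621 m.

E 773359 m, N 3248427 m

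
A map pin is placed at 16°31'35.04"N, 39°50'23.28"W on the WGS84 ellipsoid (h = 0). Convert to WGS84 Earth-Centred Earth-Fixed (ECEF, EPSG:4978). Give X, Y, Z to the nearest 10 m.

X 4696340 m, Y -3918370 m, Z 1802650 m

WGS84: a = 6378137 m, e² = 0.006694380; N(φ) = a/√(1−e²sin²φ) = 6379865.161 m.
X = (N+h)·cosφ·cosλ = 4696335.686 m; Y = (N+h)·cosφ·sinλ = -3918369.415 m; Z = (N(1−e²)+h)·sinφ = 1802649.039 m.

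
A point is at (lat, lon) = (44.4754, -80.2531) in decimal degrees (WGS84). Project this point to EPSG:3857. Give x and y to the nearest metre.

Web Mercator is spherical with R = a = 6378137 m.
x = R·λ = 6378137 × -1.400680830 = -8933734.227 m.
y = R·ln tan(π/4 + φ/2) = 6378137 × 0.868483792 = 5539308.605 m.

x -8933734 m, y 5539309 m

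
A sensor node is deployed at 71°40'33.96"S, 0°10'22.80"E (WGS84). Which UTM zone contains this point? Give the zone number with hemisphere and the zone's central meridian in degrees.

Zone 31S, central meridian 3°

UTM zone = ⌊(λ + 180)/6⌋ + 1; 0.1730° ∈ [0°, 6°) → zone 31.
Hemisphere: S (φ < 0).
Central meridian λ₀ = 6×31 − 183 = 3°.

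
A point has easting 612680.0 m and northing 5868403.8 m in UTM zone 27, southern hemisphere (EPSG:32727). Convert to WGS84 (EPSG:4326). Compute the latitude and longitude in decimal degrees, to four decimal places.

lat -37.3242°, lon -19.7282°

Zone 27S: λ₀ = -21°, k₀ = 0.9996, false easting 500000 m, false northing 10000000 m.
Meridian distance M = (N − FN)/k₀ = -4133249.5 m.
Inverse transverse Mercator on WGS84 gives φ = -37.32419958°, λ = -19.72819987°.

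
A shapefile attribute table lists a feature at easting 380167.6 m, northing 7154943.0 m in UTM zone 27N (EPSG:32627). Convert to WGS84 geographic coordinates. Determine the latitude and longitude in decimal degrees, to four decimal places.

Zone 27N: λ₀ = -21°, k₀ = 0.9996, false easting 500000 m.
Meridian distance M = (N − FN)/k₀ = 7157806.1 m.
Inverse transverse Mercator on WGS84 gives φ = 64.49869981°, λ = -23.49500087°.

lat 64.4987°, lon -23.4950°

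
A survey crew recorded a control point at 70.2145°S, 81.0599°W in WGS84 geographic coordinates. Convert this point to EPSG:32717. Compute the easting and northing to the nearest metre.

E 497737 m, N 2210205 m

Zone 17 central meridian λ₀ = 6×17 − 183 = -81°; Δλ = -0.0599°.
Transverse Mercator on WGS84 with k₀ = 0.9996 gives E = 497737.057 m, N = 2210204.979 m.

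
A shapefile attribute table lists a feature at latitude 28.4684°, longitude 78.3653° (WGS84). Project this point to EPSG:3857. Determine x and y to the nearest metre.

Web Mercator is spherical with R = a = 6378137 m.
x = R·λ = 6378137 × 1.367732504 = 8723585.292 m.
y = R·ln tan(π/4 + φ/2) = 6378137 × 0.518671470 = 3308157.697 m.

x 8723585 m, y 3308158 m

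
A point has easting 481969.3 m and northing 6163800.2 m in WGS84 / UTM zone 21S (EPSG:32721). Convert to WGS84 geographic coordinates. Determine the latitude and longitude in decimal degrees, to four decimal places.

Zone 21S: λ₀ = -57°, k₀ = 0.9996, false easting 500000 m, false northing 10000000 m.
Meridian distance M = (N − FN)/k₀ = -3837734.9 m.
Inverse transverse Mercator on WGS84 gives φ = -34.66760007°, λ = -57.19680046°.

lat -34.6676°, lon -57.1968°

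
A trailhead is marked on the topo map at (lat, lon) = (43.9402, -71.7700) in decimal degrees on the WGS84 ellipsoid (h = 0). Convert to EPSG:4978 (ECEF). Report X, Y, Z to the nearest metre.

X 1439056 m, Y -4369204 m, Z 4403310 m

WGS84: a = 6378137 m, e² = 0.006694380; N(φ) = a/√(1−e²sin²φ) = 6388441.537 m.
X = (N+h)·cosφ·cosλ = 1439056.487 m; Y = (N+h)·cosφ·sinλ = -4369203.572 m; Z = (N(1−e²)+h)·sinφ = 4403309.568 m.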